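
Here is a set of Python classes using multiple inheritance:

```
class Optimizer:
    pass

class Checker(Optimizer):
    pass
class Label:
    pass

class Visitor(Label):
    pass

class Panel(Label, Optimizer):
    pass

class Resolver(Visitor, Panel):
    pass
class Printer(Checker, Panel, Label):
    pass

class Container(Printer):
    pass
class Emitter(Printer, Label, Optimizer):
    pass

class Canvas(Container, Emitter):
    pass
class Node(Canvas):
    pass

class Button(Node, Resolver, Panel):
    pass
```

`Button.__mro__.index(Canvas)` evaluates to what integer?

2

L[Button] = Button + merge(L[Node], L[Resolver], L[Panel], [Node Resolver Panel])
  take Node:  [Node Canvas Container Emitter Printer Checker Panel Label Optimizer object] + [Resolver Visitor Panel Label Optimizer object] + [Panel Label Optimizer object] + [Node Resolver Panel]
  take Canvas:  [Canvas Container Emitter Printer Checker Panel Label Optimizer object] + [Resolver Visitor Panel Label Optimizer object] + [Panel Label Optimizer object] + [Resolver Panel]
  take Container:  [Container Emitter Printer Checker Panel Label Optimizer object] + [Resolver Visitor Panel Label Optimizer object] + [Panel Label Optimizer object] + [Resolver Panel]
  take Emitter:  [Emitter Printer Checker Panel Label Optimizer object] + [Resolver Visitor Panel Label Optimizer object] + [Panel Label Optimizer object] + [Resolver Panel]
  take Printer:  [Printer Checker Panel Label Optimizer object] + [Resolver Visitor Panel Label Optimizer object] + [Panel Label Optimizer object] + [Resolver Panel]
  take Checker:  [Checker Panel Label Optimizer object] + [Resolver Visitor Panel Label Optimizer object] + [Panel Label Optimizer object] + [Resolver Panel]
  take Resolver:  [Panel Label Optimizer object] + [Resolver Visitor Panel Label Optimizer object] + [Panel Label Optimizer object] + [Resolver Panel]
  take Visitor:  [Panel Label Optimizer object] + [Visitor Panel Label Optimizer object] + [Panel Label Optimizer object] + [Panel]
  take Panel:  [Panel Label Optimizer object] + [Panel Label Optimizer object] + [Panel Label Optimizer object] + [Panel]
  take Label:  [Label Optimizer object] + [Label Optimizer object] + [Label Optimizer object]
  take Optimizer:  [Optimizer object] + [Optimizer object] + [Optimizer object]
  take object:  [object] + [object] + [object]
MRO: Button Node Canvas Container Emitter Printer Checker Resolver Visitor Panel Label Optimizer object
Canvas sits at index 2.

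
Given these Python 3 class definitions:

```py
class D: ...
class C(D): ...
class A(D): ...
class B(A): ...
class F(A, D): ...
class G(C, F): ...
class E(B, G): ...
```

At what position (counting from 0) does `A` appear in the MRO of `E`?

L[E] = E + merge(L[B], L[G], [B G])
  take B:  [B A D object] + [G C F A D object] + [B G]
  take G:  [A D object] + [G C F A D object] + [G]
  take C:  [A D object] + [C F A D object]
  take F:  [A D object] + [F A D object]
  take A:  [A D object] + [A D object]
  take D:  [D object] + [D object]
  take object:  [object] + [object]
MRO: E B G C F A D object
A sits at index 5.

5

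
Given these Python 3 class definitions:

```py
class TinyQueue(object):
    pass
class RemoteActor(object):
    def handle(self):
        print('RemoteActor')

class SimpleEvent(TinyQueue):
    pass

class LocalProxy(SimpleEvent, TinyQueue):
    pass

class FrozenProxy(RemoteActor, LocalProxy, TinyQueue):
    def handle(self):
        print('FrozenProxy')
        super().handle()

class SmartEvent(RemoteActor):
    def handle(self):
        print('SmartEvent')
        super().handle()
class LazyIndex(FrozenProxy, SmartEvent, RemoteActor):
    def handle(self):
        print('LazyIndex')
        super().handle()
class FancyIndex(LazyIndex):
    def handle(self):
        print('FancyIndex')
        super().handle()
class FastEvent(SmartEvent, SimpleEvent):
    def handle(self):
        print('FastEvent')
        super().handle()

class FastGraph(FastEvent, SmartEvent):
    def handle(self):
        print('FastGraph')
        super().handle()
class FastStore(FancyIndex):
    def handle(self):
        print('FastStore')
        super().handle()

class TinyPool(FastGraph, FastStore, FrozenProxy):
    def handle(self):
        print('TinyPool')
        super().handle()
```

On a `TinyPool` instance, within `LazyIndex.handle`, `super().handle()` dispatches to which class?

L[TinyPool] = TinyPool + merge(L[FastGraph], L[FastStore], L[FrozenProxy], [FastGraph FastStore FrozenProxy])
  take FastGraph:  [FastGraph FastEvent SmartEvent RemoteActor SimpleEvent TinyQueue object] + [FastStore FancyIndex LazyIndex FrozenProxy SmartEvent RemoteActor LocalProxy SimpleEvent TinyQueue object] + [FrozenProxy RemoteActor LocalProxy SimpleEvent TinyQueue object] + [FastGraph FastStore FrozenProxy]
  take FastEvent:  [FastEvent SmartEvent RemoteActor SimpleEvent TinyQueue object] + [FastStore FancyIndex LazyIndex FrozenProxy SmartEvent RemoteActor LocalProxy SimpleEvent TinyQueue object] + [FrozenProxy RemoteActor LocalProxy SimpleEvent TinyQueue object] + [FastStore FrozenProxy]
  take FastStore:  [SmartEvent RemoteActor SimpleEvent TinyQueue object] + [FastStore FancyIndex LazyIndex FrozenProxy SmartEvent RemoteActor LocalProxy SimpleEvent TinyQueue object] + [FrozenProxy RemoteActor LocalProxy SimpleEvent TinyQueue object] + [FastStore FrozenProxy]
  take FancyIndex:  [SmartEvent RemoteActor SimpleEvent TinyQueue object] + [FancyIndex LazyIndex FrozenProxy SmartEvent RemoteActor LocalProxy SimpleEvent TinyQueue object] + [FrozenProxy RemoteActor LocalProxy SimpleEvent TinyQueue object] + [FrozenProxy]
  take LazyIndex:  [SmartEvent RemoteActor SimpleEvent TinyQueue object] + [LazyIndex FrozenProxy SmartEvent RemoteActor LocalProxy SimpleEvent TinyQueue object] + [FrozenProxy RemoteActor LocalProxy SimpleEvent TinyQueue object] + [FrozenProxy]
  take FrozenProxy:  [SmartEvent RemoteActor SimpleEvent TinyQueue object] + [FrozenProxy SmartEvent RemoteActor LocalProxy SimpleEvent TinyQueue object] + [FrozenProxy RemoteActor LocalProxy SimpleEvent TinyQueue object] + [FrozenProxy]
  take SmartEvent:  [SmartEvent RemoteActor SimpleEvent TinyQueue object] + [SmartEvent RemoteActor LocalProxy SimpleEvent TinyQueue object] + [RemoteActor LocalProxy SimpleEvent TinyQueue object]
  take RemoteActor:  [RemoteActor SimpleEvent TinyQueue object] + [RemoteActor LocalProxy SimpleEvent TinyQueue object] + [RemoteActor LocalProxy SimpleEvent TinyQueue object]
  take LocalProxy:  [SimpleEvent TinyQueue object] + [LocalProxy SimpleEvent TinyQueue object] + [LocalProxy SimpleEvent TinyQueue object]
  take SimpleEvent:  [SimpleEvent TinyQueue object] + [SimpleEvent TinyQueue object] + [SimpleEvent TinyQueue object]
  take TinyQueue:  [TinyQueue object] + [TinyQueue object] + [TinyQueue object]
  take object:  [object] + [object] + [object]
MRO: TinyPool FastGraph FastEvent FastStore FancyIndex LazyIndex FrozenProxy SmartEvent RemoteActor LocalProxy SimpleEvent TinyQueue object
super() in LazyIndex.handle on a TinyPool instance goes to the class after LazyIndex in TinyPool's MRO: FrozenProxy.

FrozenProxy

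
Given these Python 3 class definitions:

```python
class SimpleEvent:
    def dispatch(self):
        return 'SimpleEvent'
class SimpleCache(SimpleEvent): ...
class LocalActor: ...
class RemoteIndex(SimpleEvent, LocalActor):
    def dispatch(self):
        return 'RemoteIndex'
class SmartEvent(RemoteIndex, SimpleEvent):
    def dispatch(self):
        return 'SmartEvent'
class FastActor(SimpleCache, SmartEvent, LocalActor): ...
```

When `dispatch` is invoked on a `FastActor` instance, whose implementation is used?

L[FastActor] = FastActor + merge(L[SimpleCache], L[SmartEvent], L[LocalActor], [SimpleCache SmartEvent LocalActor])
  take SimpleCache:  [SimpleCache SimpleEvent object] + [SmartEvent RemoteIndex SimpleEvent LocalActor object] + [LocalActor object] + [SimpleCache SmartEvent LocalActor]
  take SmartEvent:  [SimpleEvent object] + [SmartEvent RemoteIndex SimpleEvent LocalActor object] + [LocalActor object] + [SmartEvent LocalActor]
  take RemoteIndex:  [SimpleEvent object] + [RemoteIndex SimpleEvent LocalActor object] + [LocalActor object] + [LocalActor]
  take SimpleEvent:  [SimpleEvent object] + [SimpleEvent LocalActor object] + [LocalActor object] + [LocalActor]
  take LocalActor:  [object] + [LocalActor object] + [LocalActor object] + [LocalActor]
  take object:  [object] + [object] + [object]
MRO: FastActor SimpleCache SmartEvent RemoteIndex SimpleEvent LocalActor object
dispatch is defined in: RemoteIndex, SimpleEvent, SmartEvent. First along the MRO is SmartEvent.

SmartEvent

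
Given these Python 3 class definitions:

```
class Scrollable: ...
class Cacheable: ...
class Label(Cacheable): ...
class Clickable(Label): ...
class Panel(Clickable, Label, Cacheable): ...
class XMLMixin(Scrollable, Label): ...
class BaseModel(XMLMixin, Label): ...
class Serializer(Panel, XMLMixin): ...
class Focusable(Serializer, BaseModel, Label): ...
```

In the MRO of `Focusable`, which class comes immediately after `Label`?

L[Focusable] = Focusable + merge(L[Serializer], L[BaseModel], L[Label], [Serializer BaseModel Label])
  take Serializer:  [Serializer Panel Clickable XMLMixin Scrollable Label Cacheable object] + [BaseModel XMLMixin Scrollable Label Cacheable object] + [Label Cacheable object] + [Serializer BaseModel Label]
  take Panel:  [Panel Clickable XMLMixin Scrollable Label Cacheable object] + [BaseModel XMLMixin Scrollable Label Cacheable object] + [Label Cacheable object] + [BaseModel Label]
  take Clickable:  [Clickable XMLMixin Scrollable Label Cacheable object] + [BaseModel XMLMixin Scrollable Label Cacheable object] + [Label Cacheable object] + [BaseModel Label]
  take BaseModel:  [XMLMixin Scrollable Label Cacheable object] + [BaseModel XMLMixin Scrollable Label Cacheable object] + [Label Cacheable object] + [BaseModel Label]
  take XMLMixin:  [XMLMixin Scrollable Label Cacheable object] + [XMLMixin Scrollable Label Cacheable object] + [Label Cacheable object] + [Label]
  take Scrollable:  [Scrollable Label Cacheable object] + [Scrollable Label Cacheable object] + [Label Cacheable object] + [Label]
  take Label:  [Label Cacheable object] + [Label Cacheable object] + [Label Cacheable object] + [Label]
  take Cacheable:  [Cacheable object] + [Cacheable object] + [Cacheable object]
  take object:  [object] + [object] + [object]
MRO: Focusable Serializer Panel Clickable BaseModel XMLMixin Scrollable Label Cacheable object
Label is at position 7; next is Cacheable.

Cacheable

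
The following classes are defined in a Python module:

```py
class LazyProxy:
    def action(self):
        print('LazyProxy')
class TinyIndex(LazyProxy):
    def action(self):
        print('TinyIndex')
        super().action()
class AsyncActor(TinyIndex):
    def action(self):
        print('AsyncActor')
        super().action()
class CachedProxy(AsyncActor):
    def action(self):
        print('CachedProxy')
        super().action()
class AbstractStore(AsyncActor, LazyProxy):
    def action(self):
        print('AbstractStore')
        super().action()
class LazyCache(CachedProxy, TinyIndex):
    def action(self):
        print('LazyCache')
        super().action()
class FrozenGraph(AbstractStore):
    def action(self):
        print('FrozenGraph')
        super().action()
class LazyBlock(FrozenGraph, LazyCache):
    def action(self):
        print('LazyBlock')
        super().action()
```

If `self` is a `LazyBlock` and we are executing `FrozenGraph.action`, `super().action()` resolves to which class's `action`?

L[LazyBlock] = LazyBlock + merge(L[FrozenGraph], L[LazyCache], [FrozenGraph LazyCache])
  take FrozenGraph:  [FrozenGraph AbstractStore AsyncActor TinyIndex LazyProxy object] + [LazyCache CachedProxy AsyncActor TinyIndex LazyProxy object] + [FrozenGraph LazyCache]
  take AbstractStore:  [AbstractStore AsyncActor TinyIndex LazyProxy object] + [LazyCache CachedProxy AsyncActor TinyIndex LazyProxy object] + [LazyCache]
  take LazyCache:  [AsyncActor TinyIndex LazyProxy object] + [LazyCache CachedProxy AsyncActor TinyIndex LazyProxy object] + [LazyCache]
  take CachedProxy:  [AsyncActor TinyIndex LazyProxy object] + [CachedProxy AsyncActor TinyIndex LazyProxy object]
  take AsyncActor:  [AsyncActor TinyIndex LazyProxy object] + [AsyncActor TinyIndex LazyProxy object]
  take TinyIndex:  [TinyIndex LazyProxy object] + [TinyIndex LazyProxy object]
  take LazyProxy:  [LazyProxy object] + [LazyProxy object]
  take object:  [object] + [object]
MRO: LazyBlock FrozenGraph AbstractStore LazyCache CachedProxy AsyncActor TinyIndex LazyProxy object
super() in FrozenGraph.action on a LazyBlock instance goes to the class after FrozenGraph in LazyBlock's MRO: AbstractStore.

AbstractStore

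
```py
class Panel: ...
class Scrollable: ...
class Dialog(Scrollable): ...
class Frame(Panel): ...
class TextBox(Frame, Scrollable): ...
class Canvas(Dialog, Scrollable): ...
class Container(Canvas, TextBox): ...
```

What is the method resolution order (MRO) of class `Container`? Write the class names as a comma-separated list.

L[Container] = Container + merge(L[Canvas], L[TextBox], [Canvas TextBox])
  take Canvas:  [Canvas Dialog Scrollable object] + [TextBox Frame Panel Scrollable object] + [Canvas TextBox]
  take Dialog:  [Dialog Scrollable object] + [TextBox Frame Panel Scrollable object] + [TextBox]
  take TextBox:  [Scrollable object] + [TextBox Frame Panel Scrollable object] + [TextBox]
  take Frame:  [Scrollable object] + [Frame Panel Scrollable object]
  take Panel:  [Scrollable object] + [Panel Scrollable object]
  take Scrollable:  [Scrollable object] + [Scrollable object]
  take object:  [object] + [object]

Container, Canvas, Dialog, TextBox, Frame, Panel, Scrollable, object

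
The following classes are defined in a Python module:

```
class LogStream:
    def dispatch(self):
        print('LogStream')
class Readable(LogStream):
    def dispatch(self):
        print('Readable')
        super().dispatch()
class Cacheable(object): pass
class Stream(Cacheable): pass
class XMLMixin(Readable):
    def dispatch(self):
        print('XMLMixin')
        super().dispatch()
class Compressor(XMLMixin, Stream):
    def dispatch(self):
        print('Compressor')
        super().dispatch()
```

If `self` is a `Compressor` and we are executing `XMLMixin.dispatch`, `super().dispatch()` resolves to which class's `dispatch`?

L[Compressor] = Compressor + merge(L[XMLMixin], L[Stream], [XMLMixin Stream])
  take XMLMixin:  [XMLMixin Readable LogStream object] + [Stream Cacheable object] + [XMLMixin Stream]
  take Readable:  [Readable LogStream object] + [Stream Cacheable object] + [Stream]
  take LogStream:  [LogStream object] + [Stream Cacheable object] + [Stream]
  take Stream:  [object] + [Stream Cacheable object] + [Stream]
  take Cacheable:  [object] + [Cacheable object]
  take object:  [object] + [object]
MRO: Compressor XMLMixin Readable LogStream Stream Cacheable object
super() in XMLMixin.dispatch on a Compressor instance goes to the class after XMLMixin in Compressor's MRO: Readable.

Readable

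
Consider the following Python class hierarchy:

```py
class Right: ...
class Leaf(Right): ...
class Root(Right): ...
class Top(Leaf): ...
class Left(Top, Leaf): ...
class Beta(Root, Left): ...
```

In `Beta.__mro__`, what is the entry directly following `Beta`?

Root

L[Beta] = Beta + merge(L[Root], L[Left], [Root Left])
  take Root:  [Root Right object] + [Left Top Leaf Right object] + [Root Left]
  take Left:  [Right object] + [Left Top Leaf Right object] + [Left]
  take Top:  [Right object] + [Top Leaf Right object]
  take Leaf:  [Right object] + [Leaf Right object]
  take Right:  [Right object] + [Right object]
  take object:  [object] + [object]
MRO: Beta Root Left Top Leaf Right object
Beta is at position 0; next is Root.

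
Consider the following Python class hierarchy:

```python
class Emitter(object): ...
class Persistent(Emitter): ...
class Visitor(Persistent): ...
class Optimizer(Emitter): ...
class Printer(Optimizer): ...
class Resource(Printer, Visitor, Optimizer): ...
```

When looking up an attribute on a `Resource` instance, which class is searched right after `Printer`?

Visitor

L[Resource] = Resource + merge(L[Printer], L[Visitor], L[Optimizer], [Printer Visitor Optimizer])
  take Printer:  [Printer Optimizer Emitter object] + [Visitor Persistent Emitter object] + [Optimizer Emitter object] + [Printer Visitor Optimizer]
  take Visitor:  [Optimizer Emitter object] + [Visitor Persistent Emitter object] + [Optimizer Emitter object] + [Visitor Optimizer]
  take Optimizer:  [Optimizer Emitter object] + [Persistent Emitter object] + [Optimizer Emitter object] + [Optimizer]
  take Persistent:  [Emitter object] + [Persistent Emitter object] + [Emitter object]
  take Emitter:  [Emitter object] + [Emitter object] + [Emitter object]
  take object:  [object] + [object] + [object]
MRO: Resource Printer Visitor Optimizer Persistent Emitter object
Printer is at position 1; next is Visitor.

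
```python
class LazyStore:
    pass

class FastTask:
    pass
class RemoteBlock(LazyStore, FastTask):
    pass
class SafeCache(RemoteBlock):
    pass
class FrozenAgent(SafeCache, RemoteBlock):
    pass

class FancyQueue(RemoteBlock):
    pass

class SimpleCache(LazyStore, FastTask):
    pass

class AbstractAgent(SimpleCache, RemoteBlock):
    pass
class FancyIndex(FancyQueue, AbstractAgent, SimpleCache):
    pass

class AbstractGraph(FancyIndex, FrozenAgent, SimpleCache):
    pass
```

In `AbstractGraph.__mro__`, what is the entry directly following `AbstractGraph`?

FancyIndex

L[AbstractGraph] = AbstractGraph + merge(L[FancyIndex], L[FrozenAgent], L[SimpleCache], [FancyIndex FrozenAgent SimpleCache])
  take FancyIndex:  [FancyIndex FancyQueue AbstractAgent SimpleCache RemoteBlock LazyStore FastTask object] + [FrozenAgent SafeCache RemoteBlock LazyStore FastTask object] + [SimpleCache LazyStore FastTask object] + [FancyIndex FrozenAgent SimpleCache]
  take FancyQueue:  [FancyQueue AbstractAgent SimpleCache RemoteBlock LazyStore FastTask object] + [FrozenAgent SafeCache RemoteBlock LazyStore FastTask object] + [SimpleCache LazyStore FastTask object] + [FrozenAgent SimpleCache]
  take AbstractAgent:  [AbstractAgent SimpleCache RemoteBlock LazyStore FastTask object] + [FrozenAgent SafeCache RemoteBlock LazyStore FastTask object] + [SimpleCache LazyStore FastTask object] + [FrozenAgent SimpleCache]
  take FrozenAgent:  [SimpleCache RemoteBlock LazyStore FastTask object] + [FrozenAgent SafeCache RemoteBlock LazyStore FastTask object] + [SimpleCache LazyStore FastTask object] + [FrozenAgent SimpleCache]
  take SimpleCache:  [SimpleCache RemoteBlock LazyStore FastTask object] + [SafeCache RemoteBlock LazyStore FastTask object] + [SimpleCache LazyStore FastTask object] + [SimpleCache]
  take SafeCache:  [RemoteBlock LazyStore FastTask object] + [SafeCache RemoteBlock LazyStore FastTask object] + [LazyStore FastTask object]
  take RemoteBlock:  [RemoteBlock LazyStore FastTask object] + [RemoteBlock LazyStore FastTask object] + [LazyStore FastTask object]
  take LazyStore:  [LazyStore FastTask object] + [LazyStore FastTask object] + [LazyStore FastTask object]
  take FastTask:  [FastTask object] + [FastTask object] + [FastTask object]
  take object:  [object] + [object] + [object]
MRO: AbstractGraph FancyIndex FancyQueue AbstractAgent FrozenAgent SimpleCache SafeCache RemoteBlock LazyStore FastTask object
AbstractGraph is at position 0; next is FancyIndex.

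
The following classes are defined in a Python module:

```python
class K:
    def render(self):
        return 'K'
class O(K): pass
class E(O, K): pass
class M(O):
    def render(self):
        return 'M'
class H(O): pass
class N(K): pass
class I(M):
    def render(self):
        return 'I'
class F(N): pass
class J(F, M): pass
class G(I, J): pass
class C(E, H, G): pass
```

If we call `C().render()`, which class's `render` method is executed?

I

L[C] = C + merge(L[E], L[H], L[G], [E H G])
  take E:  [E O K object] + [H O K object] + [G I J F N M O K object] + [E H G]
  take H:  [O K object] + [H O K object] + [G I J F N M O K object] + [H G]
  take G:  [O K object] + [O K object] + [G I J F N M O K object] + [G]
  take I:  [O K object] + [O K object] + [I J F N M O K object]
  take J:  [O K object] + [O K object] + [J F N M O K object]
  take F:  [O K object] + [O K object] + [F N M O K object]
  take N:  [O K object] + [O K object] + [N M O K object]
  take M:  [O K object] + [O K object] + [M O K object]
  take O:  [O K object] + [O K object] + [O K object]
  take K:  [K object] + [K object] + [K object]
  take object:  [object] + [object] + [object]
MRO: C E H G I J F N M O K object
render is defined in: I, K, M. First along the MRO is I.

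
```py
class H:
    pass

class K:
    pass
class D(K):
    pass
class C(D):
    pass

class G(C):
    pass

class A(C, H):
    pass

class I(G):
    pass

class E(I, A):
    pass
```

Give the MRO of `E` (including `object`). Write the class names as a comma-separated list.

L[E] = E + merge(L[I], L[A], [I A])
  take I:  [I G C D K object] + [A C D K H object] + [I A]
  take G:  [G C D K object] + [A C D K H object] + [A]
  take A:  [C D K object] + [A C D K H object] + [A]
  take C:  [C D K object] + [C D K H object]
  take D:  [D K object] + [D K H object]
  take K:  [K object] + [K H object]
  take H:  [object] + [H object]
  take object:  [object] + [object]

E, I, G, A, C, D, K, H, object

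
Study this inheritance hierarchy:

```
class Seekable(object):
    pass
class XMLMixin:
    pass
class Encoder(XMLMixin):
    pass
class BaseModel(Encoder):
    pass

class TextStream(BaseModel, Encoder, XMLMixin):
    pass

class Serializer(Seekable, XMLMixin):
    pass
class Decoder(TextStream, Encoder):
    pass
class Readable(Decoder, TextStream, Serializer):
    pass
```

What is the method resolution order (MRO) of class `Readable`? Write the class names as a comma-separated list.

Readable, Decoder, TextStream, BaseModel, Encoder, Serializer, Seekable, XMLMixin, object

L[Readable] = Readable + merge(L[Decoder], L[TextStream], L[Serializer], [Decoder TextStream Serializer])
  take Decoder:  [Decoder TextStream BaseModel Encoder XMLMixin object] + [TextStream BaseModel Encoder XMLMixin object] + [Serializer Seekable XMLMixin object] + [Decoder TextStream Serializer]
  take TextStream:  [TextStream BaseModel Encoder XMLMixin object] + [TextStream BaseModel Encoder XMLMixin object] + [Serializer Seekable XMLMixin object] + [TextStream Serializer]
  take BaseModel:  [BaseModel Encoder XMLMixin object] + [BaseModel Encoder XMLMixin object] + [Serializer Seekable XMLMixin object] + [Serializer]
  take Encoder:  [Encoder XMLMixin object] + [Encoder XMLMixin object] + [Serializer Seekable XMLMixin object] + [Serializer]
  take Serializer:  [XMLMixin object] + [XMLMixin object] + [Serializer Seekable XMLMixin object] + [Serializer]
  take Seekable:  [XMLMixin object] + [XMLMixin object] + [Seekable XMLMixin object]
  take XMLMixin:  [XMLMixin object] + [XMLMixin object] + [XMLMixin object]
  take object:  [object] + [object] + [object]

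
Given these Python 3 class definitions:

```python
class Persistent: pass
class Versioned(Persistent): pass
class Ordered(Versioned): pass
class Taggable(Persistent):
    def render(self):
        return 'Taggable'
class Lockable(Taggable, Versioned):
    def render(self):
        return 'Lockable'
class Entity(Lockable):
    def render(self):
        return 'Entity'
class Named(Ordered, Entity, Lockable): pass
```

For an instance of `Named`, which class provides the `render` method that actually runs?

Entity

L[Named] = Named + merge(L[Ordered], L[Entity], L[Lockable], [Ordered Entity Lockable])
  take Ordered:  [Ordered Versioned Persistent object] + [Entity Lockable Taggable Versioned Persistent object] + [Lockable Taggable Versioned Persistent object] + [Ordered Entity Lockable]
  take Entity:  [Versioned Persistent object] + [Entity Lockable Taggable Versioned Persistent object] + [Lockable Taggable Versioned Persistent object] + [Entity Lockable]
  take Lockable:  [Versioned Persistent object] + [Lockable Taggable Versioned Persistent object] + [Lockable Taggable Versioned Persistent object] + [Lockable]
  take Taggable:  [Versioned Persistent object] + [Taggable Versioned Persistent object] + [Taggable Versioned Persistent object]
  take Versioned:  [Versioned Persistent object] + [Versioned Persistent object] + [Versioned Persistent object]
  take Persistent:  [Persistent object] + [Persistent object] + [Persistent object]
  take object:  [object] + [object] + [object]
MRO: Named Ordered Entity Lockable Taggable Versioned Persistent object
render is defined in: Entity, Lockable, Taggable. First along the MRO is Entity.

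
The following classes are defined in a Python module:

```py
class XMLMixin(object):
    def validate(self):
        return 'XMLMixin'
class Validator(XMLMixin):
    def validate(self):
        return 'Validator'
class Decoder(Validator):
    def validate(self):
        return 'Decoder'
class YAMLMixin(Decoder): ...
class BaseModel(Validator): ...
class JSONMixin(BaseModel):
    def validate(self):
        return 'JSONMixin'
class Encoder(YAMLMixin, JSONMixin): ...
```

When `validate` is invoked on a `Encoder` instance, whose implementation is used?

L[Encoder] = Encoder + merge(L[YAMLMixin], L[JSONMixin], [YAMLMixin JSONMixin])
  take YAMLMixin:  [YAMLMixin Decoder Validator XMLMixin object] + [JSONMixin BaseModel Validator XMLMixin object] + [YAMLMixin JSONMixin]
  take Decoder:  [Decoder Validator XMLMixin object] + [JSONMixin BaseModel Validator XMLMixin object] + [JSONMixin]
  take JSONMixin:  [Validator XMLMixin object] + [JSONMixin BaseModel Validator XMLMixin object] + [JSONMixin]
  take BaseModel:  [Validator XMLMixin object] + [BaseModel Validator XMLMixin object]
  take Validator:  [Validator XMLMixin object] + [Validator XMLMixin object]
  take XMLMixin:  [XMLMixin object] + [XMLMixin object]
  take object:  [object] + [object]
MRO: Encoder YAMLMixin Decoder JSONMixin BaseModel Validator XMLMixin object
validate is defined in: Decoder, JSONMixin, Validator, XMLMixin. First along the MRO is Decoder.

Decoder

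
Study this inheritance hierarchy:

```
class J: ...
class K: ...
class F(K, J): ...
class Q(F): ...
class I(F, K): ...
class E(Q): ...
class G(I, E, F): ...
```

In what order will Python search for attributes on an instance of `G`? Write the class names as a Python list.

[G, I, E, Q, F, K, J, object]

L[G] = G + merge(L[I], L[E], L[F], [I E F])
  take I:  [I F K J object] + [E Q F K J object] + [F K J object] + [I E F]
  take E:  [F K J object] + [E Q F K J object] + [F K J object] + [E F]
  take Q:  [F K J object] + [Q F K J object] + [F K J object] + [F]
  take F:  [F K J object] + [F K J object] + [F K J object] + [F]
  take K:  [K J object] + [K J object] + [K J object]
  take J:  [J object] + [J object] + [J object]
  take object:  [object] + [object] + [object]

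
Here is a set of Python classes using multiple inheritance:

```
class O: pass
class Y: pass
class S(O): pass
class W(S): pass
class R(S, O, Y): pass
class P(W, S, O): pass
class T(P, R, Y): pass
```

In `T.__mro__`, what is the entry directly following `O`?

Y

L[T] = T + merge(L[P], L[R], L[Y], [P R Y])
  take P:  [P W S O object] + [R S O Y object] + [Y object] + [P R Y]
  take W:  [W S O object] + [R S O Y object] + [Y object] + [R Y]
  take R:  [S O object] + [R S O Y object] + [Y object] + [R Y]
  take S:  [S O object] + [S O Y object] + [Y object] + [Y]
  take O:  [O object] + [O Y object] + [Y object] + [Y]
  take Y:  [object] + [Y object] + [Y object] + [Y]
  take object:  [object] + [object] + [object]
MRO: T P W R S O Y object
O is at position 5; next is Y.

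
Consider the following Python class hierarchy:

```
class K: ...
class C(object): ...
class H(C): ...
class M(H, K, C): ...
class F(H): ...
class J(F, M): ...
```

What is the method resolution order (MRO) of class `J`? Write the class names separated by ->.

J -> F -> M -> H -> K -> C -> object

L[J] = J + merge(L[F], L[M], [F M])
  take F:  [F H C object] + [M H K C object] + [F M]
  take M:  [H C object] + [M H K C object] + [M]
  take H:  [H C object] + [H K C object]
  take K:  [C object] + [K C object]
  take C:  [C object] + [C object]
  take object:  [object] + [object]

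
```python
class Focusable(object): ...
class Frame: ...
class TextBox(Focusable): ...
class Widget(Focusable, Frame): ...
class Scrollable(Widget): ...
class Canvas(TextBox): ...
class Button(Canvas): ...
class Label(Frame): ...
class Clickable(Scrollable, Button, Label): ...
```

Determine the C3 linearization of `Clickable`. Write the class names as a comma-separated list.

L[Clickable] = Clickable + merge(L[Scrollable], L[Button], L[Label], [Scrollable Button Label])
  take Scrollable:  [Scrollable Widget Focusable Frame object] + [Button Canvas TextBox Focusable object] + [Label Frame object] + [Scrollable Button Label]
  take Widget:  [Widget Focusable Frame object] + [Button Canvas TextBox Focusable object] + [Label Frame object] + [Button Label]
  take Button:  [Focusable Frame object] + [Button Canvas TextBox Focusable object] + [Label Frame object] + [Button Label]
  take Canvas:  [Focusable Frame object] + [Canvas TextBox Focusable object] + [Label Frame object] + [Label]
  take TextBox:  [Focusable Frame object] + [TextBox Focusable object] + [Label Frame object] + [Label]
  take Focusable:  [Focusable Frame object] + [Focusable object] + [Label Frame object] + [Label]
  take Label:  [Frame object] + [object] + [Label Frame object] + [Label]
  take Frame:  [Frame object] + [object] + [Frame object]
  take object:  [object] + [object] + [object]

Clickable, Scrollable, Widget, Button, Canvas, TextBox, Focusable, Label, Frame, object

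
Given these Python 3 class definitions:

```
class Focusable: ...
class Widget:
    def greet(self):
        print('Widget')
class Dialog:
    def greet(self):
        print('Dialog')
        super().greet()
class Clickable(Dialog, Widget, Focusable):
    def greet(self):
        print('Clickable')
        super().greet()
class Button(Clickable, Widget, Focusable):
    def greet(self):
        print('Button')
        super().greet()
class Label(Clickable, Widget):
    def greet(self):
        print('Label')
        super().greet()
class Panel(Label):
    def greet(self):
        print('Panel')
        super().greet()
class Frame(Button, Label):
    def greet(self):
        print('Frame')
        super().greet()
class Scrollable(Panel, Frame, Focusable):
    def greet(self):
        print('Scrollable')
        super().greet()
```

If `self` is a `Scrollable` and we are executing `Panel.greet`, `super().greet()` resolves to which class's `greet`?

L[Scrollable] = Scrollable + merge(L[Panel], L[Frame], L[Focusable], [Panel Frame Focusable])
  take Panel:  [Panel Label Clickable Dialog Widget Focusable object] + [Frame Button Label Clickable Dialog Widget Focusable object] + [Focusable object] + [Panel Frame Focusable]
  take Frame:  [Label Clickable Dialog Widget Focusable object] + [Frame Button Label Clickable Dialog Widget Focusable object] + [Focusable object] + [Frame Focusable]
  take Button:  [Label Clickable Dialog Widget Focusable object] + [Button Label Clickable Dialog Widget Focusable object] + [Focusable object] + [Focusable]
  take Label:  [Label Clickable Dialog Widget Focusable object] + [Label Clickable Dialog Widget Focusable object] + [Focusable object] + [Focusable]
  take Clickable:  [Clickable Dialog Widget Focusable object] + [Clickable Dialog Widget Focusable object] + [Focusable object] + [Focusable]
  take Dialog:  [Dialog Widget Focusable object] + [Dialog Widget Focusable object] + [Focusable object] + [Focusable]
  take Widget:  [Widget Focusable object] + [Widget Focusable object] + [Focusable object] + [Focusable]
  take Focusable:  [Focusable object] + [Focusable object] + [Focusable object] + [Focusable]
  take object:  [object] + [object] + [object]
MRO: Scrollable Panel Frame Button Label Clickable Dialog Widget Focusable object
super() in Panel.greet on a Scrollable instance goes to the class after Panel in Scrollable's MRO: Frame.

Frame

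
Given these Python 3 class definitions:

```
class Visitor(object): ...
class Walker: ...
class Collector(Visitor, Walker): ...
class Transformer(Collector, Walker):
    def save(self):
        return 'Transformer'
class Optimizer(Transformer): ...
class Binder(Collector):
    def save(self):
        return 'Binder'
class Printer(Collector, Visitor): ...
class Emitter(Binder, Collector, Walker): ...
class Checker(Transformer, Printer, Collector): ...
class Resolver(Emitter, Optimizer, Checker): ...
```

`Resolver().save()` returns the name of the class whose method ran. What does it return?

Binder

L[Resolver] = Resolver + merge(L[Emitter], L[Optimizer], L[Checker], [Emitter Optimizer Checker])
  take Emitter:  [Emitter Binder Collector Visitor Walker object] + [Optimizer Transformer Collector Visitor Walker object] + [Checker Transformer Printer Collector Visitor Walker object] + [Emitter Optimizer Checker]
  take Binder:  [Binder Collector Visitor Walker object] + [Optimizer Transformer Collector Visitor Walker object] + [Checker Transformer Printer Collector Visitor Walker object] + [Optimizer Checker]
  take Optimizer:  [Collector Visitor Walker object] + [Optimizer Transformer Collector Visitor Walker object] + [Checker Transformer Printer Collector Visitor Walker object] + [Optimizer Checker]
  take Checker:  [Collector Visitor Walker object] + [Transformer Collector Visitor Walker object] + [Checker Transformer Printer Collector Visitor Walker object] + [Checker]
  take Transformer:  [Collector Visitor Walker object] + [Transformer Collector Visitor Walker object] + [Transformer Printer Collector Visitor Walker object]
  take Printer:  [Collector Visitor Walker object] + [Collector Visitor Walker object] + [Printer Collector Visitor Walker object]
  take Collector:  [Collector Visitor Walker object] + [Collector Visitor Walker object] + [Collector Visitor Walker object]
  take Visitor:  [Visitor Walker object] + [Visitor Walker object] + [Visitor Walker object]
  take Walker:  [Walker object] + [Walker object] + [Walker object]
  take object:  [object] + [object] + [object]
MRO: Resolver Emitter Binder Optimizer Checker Transformer Printer Collector Visitor Walker object
save is defined in: Binder, Transformer. First along the MRO is Binder.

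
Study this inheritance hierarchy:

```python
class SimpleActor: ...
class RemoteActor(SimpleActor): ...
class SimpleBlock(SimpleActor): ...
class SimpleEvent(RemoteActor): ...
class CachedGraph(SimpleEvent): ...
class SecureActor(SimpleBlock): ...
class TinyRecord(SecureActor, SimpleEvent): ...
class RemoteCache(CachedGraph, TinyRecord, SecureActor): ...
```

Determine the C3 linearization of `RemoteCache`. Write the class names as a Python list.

[RemoteCache, CachedGraph, TinyRecord, SecureActor, SimpleBlock, SimpleEvent, RemoteActor, SimpleActor, object]

L[RemoteCache] = RemoteCache + merge(L[CachedGraph], L[TinyRecord], L[SecureActor], [CachedGraph TinyRecord SecureActor])
  take CachedGraph:  [CachedGraph SimpleEvent RemoteActor SimpleActor object] + [TinyRecord SecureActor SimpleBlock SimpleEvent RemoteActor SimpleActor object] + [SecureActor SimpleBlock SimpleActor object] + [CachedGraph TinyRecord SecureActor]
  take TinyRecord:  [SimpleEvent RemoteActor SimpleActor object] + [TinyRecord SecureActor SimpleBlock SimpleEvent RemoteActor SimpleActor object] + [SecureActor SimpleBlock SimpleActor object] + [TinyRecord SecureActor]
  take SecureActor:  [SimpleEvent RemoteActor SimpleActor object] + [SecureActor SimpleBlock SimpleEvent RemoteActor SimpleActor object] + [SecureActor SimpleBlock SimpleActor object] + [SecureActor]
  take SimpleBlock:  [SimpleEvent RemoteActor SimpleActor object] + [SimpleBlock SimpleEvent RemoteActor SimpleActor object] + [SimpleBlock SimpleActor object]
  take SimpleEvent:  [SimpleEvent RemoteActor SimpleActor object] + [SimpleEvent RemoteActor SimpleActor object] + [SimpleActor object]
  take RemoteActor:  [RemoteActor SimpleActor object] + [RemoteActor SimpleActor object] + [SimpleActor object]
  take SimpleActor:  [SimpleActor object] + [SimpleActor object] + [SimpleActor object]
  take object:  [object] + [object] + [object]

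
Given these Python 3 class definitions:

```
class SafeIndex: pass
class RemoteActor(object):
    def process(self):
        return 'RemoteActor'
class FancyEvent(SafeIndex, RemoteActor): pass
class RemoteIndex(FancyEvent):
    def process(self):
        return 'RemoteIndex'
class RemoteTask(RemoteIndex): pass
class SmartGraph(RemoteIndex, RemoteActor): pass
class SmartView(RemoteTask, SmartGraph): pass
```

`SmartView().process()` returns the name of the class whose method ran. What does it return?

RemoteIndex

L[SmartView] = SmartView + merge(L[RemoteTask], L[SmartGraph], [RemoteTask SmartGraph])
  take RemoteTask:  [RemoteTask RemoteIndex FancyEvent SafeIndex RemoteActor object] + [SmartGraph RemoteIndex FancyEvent SafeIndex RemoteActor object] + [RemoteTask SmartGraph]
  take SmartGraph:  [RemoteIndex FancyEvent SafeIndex RemoteActor object] + [SmartGraph RemoteIndex FancyEvent SafeIndex RemoteActor object] + [SmartGraph]
  take RemoteIndex:  [RemoteIndex FancyEvent SafeIndex RemoteActor object] + [RemoteIndex FancyEvent SafeIndex RemoteActor object]
  take FancyEvent:  [FancyEvent SafeIndex RemoteActor object] + [FancyEvent SafeIndex RemoteActor object]
  take SafeIndex:  [SafeIndex RemoteActor object] + [SafeIndex RemoteActor object]
  take RemoteActor:  [RemoteActor object] + [RemoteActor object]
  take object:  [object] + [object]
MRO: SmartView RemoteTask SmartGraph RemoteIndex FancyEvent SafeIndex RemoteActor object
process is defined in: RemoteActor, RemoteIndex. First along the MRO is RemoteIndex.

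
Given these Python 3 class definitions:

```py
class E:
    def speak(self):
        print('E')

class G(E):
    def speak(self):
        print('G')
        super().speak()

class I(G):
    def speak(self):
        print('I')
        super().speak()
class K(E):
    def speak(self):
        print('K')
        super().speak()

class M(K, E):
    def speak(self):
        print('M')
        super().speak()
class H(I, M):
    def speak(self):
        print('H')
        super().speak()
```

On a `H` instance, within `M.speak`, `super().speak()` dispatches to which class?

L[H] = H + merge(L[I], L[M], [I M])
  take I:  [I G E object] + [M K E object] + [I M]
  take G:  [G E object] + [M K E object] + [M]
  take M:  [E object] + [M K E object] + [M]
  take K:  [E object] + [K E object]
  take E:  [E object] + [E object]
  take object:  [object] + [object]
MRO: H I G M K E object
super() in M.speak on a H instance goes to the class after M in H's MRO: K.

K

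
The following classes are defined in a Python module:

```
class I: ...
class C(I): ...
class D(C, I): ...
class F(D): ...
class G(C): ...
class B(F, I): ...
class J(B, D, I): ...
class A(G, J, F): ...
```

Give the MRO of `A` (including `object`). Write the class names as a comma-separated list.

A, G, J, B, F, D, C, I, object

L[A] = A + merge(L[G], L[J], L[F], [G J F])
  take G:  [G C I object] + [J B F D C I object] + [F D C I object] + [G J F]
  take J:  [C I object] + [J B F D C I object] + [F D C I object] + [J F]
  take B:  [C I object] + [B F D C I object] + [F D C I object] + [F]
  take F:  [C I object] + [F D C I object] + [F D C I object] + [F]
  take D:  [C I object] + [D C I object] + [D C I object]
  take C:  [C I object] + [C I object] + [C I object]
  take I:  [I object] + [I object] + [I object]
  take object:  [object] + [object] + [object]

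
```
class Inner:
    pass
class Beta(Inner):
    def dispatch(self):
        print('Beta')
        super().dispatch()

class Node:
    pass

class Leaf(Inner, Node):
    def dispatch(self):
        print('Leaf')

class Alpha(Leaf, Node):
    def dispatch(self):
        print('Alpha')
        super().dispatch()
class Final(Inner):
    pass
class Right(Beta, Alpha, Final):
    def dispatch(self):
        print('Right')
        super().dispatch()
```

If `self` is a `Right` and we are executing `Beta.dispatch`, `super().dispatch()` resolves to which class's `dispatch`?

L[Right] = Right + merge(L[Beta], L[Alpha], L[Final], [Beta Alpha Final])
  take Beta:  [Beta Inner object] + [Alpha Leaf Inner Node object] + [Final Inner object] + [Beta Alpha Final]
  take Alpha:  [Inner object] + [Alpha Leaf Inner Node object] + [Final Inner object] + [Alpha Final]
  take Leaf:  [Inner object] + [Leaf Inner Node object] + [Final Inner object] + [Final]
  take Final:  [Inner object] + [Inner Node object] + [Final Inner object] + [Final]
  take Inner:  [Inner object] + [Inner Node object] + [Inner object]
  take Node:  [object] + [Node object] + [object]
  take object:  [object] + [object] + [object]
MRO: Right Beta Alpha Leaf Final Inner Node object
super() in Beta.dispatch on a Right instance goes to the class after Beta in Right's MRO: Alpha.

Alpha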